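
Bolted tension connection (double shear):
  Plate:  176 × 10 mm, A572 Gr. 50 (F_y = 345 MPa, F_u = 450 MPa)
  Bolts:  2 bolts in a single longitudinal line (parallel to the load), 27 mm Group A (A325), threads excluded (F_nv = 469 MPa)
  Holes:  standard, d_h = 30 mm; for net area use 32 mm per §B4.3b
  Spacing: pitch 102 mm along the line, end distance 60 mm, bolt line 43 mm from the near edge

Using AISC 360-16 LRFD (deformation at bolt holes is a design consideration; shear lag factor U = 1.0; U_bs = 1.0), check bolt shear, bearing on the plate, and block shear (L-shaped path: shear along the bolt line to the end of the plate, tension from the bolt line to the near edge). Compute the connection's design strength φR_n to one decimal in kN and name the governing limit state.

322.0 kN (block shear governs)

Bolt shear: A_b = π(27)²/4 = 572.56 mm². φR_n = 0.75 × 469 × 572.56 × 2 × 2 = 805.6 kN.
Bearing (10 mm plate, F_u = 450 MPa): end bolts L_c = 60 − 30/2 = 45, R_n = min(1.2×45×10×450, 2.4×27×10×450) = 243 kN/bolt; interior L_c = 102 − 30 = 72, R_n = 291.6 kN/bolt. φR_n = 0.75 × (1×243 + 1×291.6) = 401.0 kN.
Block shear: shear path 1×[60+1×102] = 1×162 mm, A_gv = 1620, A_nv = 1×(162 − 1.5×32)×10 = 1140 mm²; tension to near edge: (43 − 0.5×32)×10 = 270 mm². R_n = min(0.6×450×1140, 0.6×345×1620) + 1.0×450×270 = min(307.8, 335.34) + 121.5 = 429.3 kN. φR_n = 0.75 × 429.3 = 322.0 kN.
Governing: min(805.6, 401.0, 322.0) = 322.0 kN → block shear.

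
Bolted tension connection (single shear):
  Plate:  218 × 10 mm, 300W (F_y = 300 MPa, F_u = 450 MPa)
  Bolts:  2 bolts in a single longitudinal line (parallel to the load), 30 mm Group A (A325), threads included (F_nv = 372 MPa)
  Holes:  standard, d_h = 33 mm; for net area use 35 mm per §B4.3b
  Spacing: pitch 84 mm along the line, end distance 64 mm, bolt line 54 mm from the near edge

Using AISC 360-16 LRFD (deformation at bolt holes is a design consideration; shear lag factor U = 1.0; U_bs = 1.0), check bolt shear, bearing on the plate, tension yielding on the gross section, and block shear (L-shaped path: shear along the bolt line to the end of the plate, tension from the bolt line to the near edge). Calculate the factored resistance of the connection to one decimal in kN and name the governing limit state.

Bolt shear: A_b = π(30)²/4 = 706.86 mm². φR_n = 0.75 × 372 × 706.86 × 2 × 1 = 394.4 kN.
Bearing (10 mm plate, F_u = 450 MPa): end bolts L_c = 64 − 33/2 = 47.5, R_n = min(1.2×47.5×10×450, 2.4×30×10×450) = 256.5 kN/bolt; interior L_c = 84 − 33 = 51, R_n = 275.4 kN/bolt. φR_n = 0.75 × (1×256.5 + 1×275.4) = 398.9 kN.
Tension yield (gross): A_g = 218×10 = 2180 mm². φR_n = 0.90 × 300 × 2180 = 588.6 kN.
Block shear: shear path 1×[64+1×84] = 1×148 mm, A_gv = 1480, A_nv = 1×(148 − 1.5×35)×10 = 955 mm²; tension to near edge: (54 − 0.5×35)×10 = 365 mm². R_n = min(0.6×450×955, 0.6×300×1480) + 1.0×450×365 = min(257.85, 266.4) + 164.25 = 422.1 kN. φR_n = 0.75 × 422.1 = 316.6 kN.
Governing: min(394.4, 398.9, 588.6, 316.6) = 316.6 kN → block shear.

316.6 kN (block shear governs)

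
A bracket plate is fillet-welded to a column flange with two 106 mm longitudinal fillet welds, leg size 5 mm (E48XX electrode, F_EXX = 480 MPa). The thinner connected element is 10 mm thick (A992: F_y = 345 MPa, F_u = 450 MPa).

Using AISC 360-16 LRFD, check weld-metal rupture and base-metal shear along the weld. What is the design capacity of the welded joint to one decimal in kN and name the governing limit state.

Weld metal: throat = 0.707×5 = 3.535 mm, L = 2×106 = 212 mm. φR_n = 0.75 × 0.6 × 480 × 3.535 × 212 = 161.9 kN.
Base metal shear (10 mm plate): yield φR_n = 1.0×0.6×345×10×212 = 438.8 kN; rupture φR_n = 0.75×0.6×450×10×212 = 429.3 kN; take 429.3 kN (rupture).
Governing: min(161.9, 429.3) = 161.9 kN → weld metal.

161.9 kN (weld metal governs)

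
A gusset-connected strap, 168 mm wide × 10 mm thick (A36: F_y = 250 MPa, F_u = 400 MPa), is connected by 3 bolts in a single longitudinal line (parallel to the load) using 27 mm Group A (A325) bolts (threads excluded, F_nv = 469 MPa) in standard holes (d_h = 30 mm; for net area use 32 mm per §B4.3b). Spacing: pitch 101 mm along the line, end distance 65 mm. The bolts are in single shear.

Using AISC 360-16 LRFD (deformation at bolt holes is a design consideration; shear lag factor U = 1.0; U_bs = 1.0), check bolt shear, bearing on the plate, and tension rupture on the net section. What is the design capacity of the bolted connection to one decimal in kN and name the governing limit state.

Bolt shear: A_b = π(27)²/4 = 572.56 mm². φR_n = 0.75 × 469 × 572.56 × 3 × 1 = 604.2 kN.
Bearing (10 mm plate, F_u = 400 MPa): end bolts L_c = 65 − 30/2 = 50, R_n = min(1.2×50×10×400, 2.4×27×10×400) = 240 kN/bolt; interior L_c = 101 − 30 = 71, R_n = 259.2 kN/bolt. φR_n = 0.75 × (1×240 + 2×259.2) = 568.8 kN.
Tension rupture (net): A_n = (168 − 1×32)×10 = 1360 mm² (U = 1.0, A_e = A_n). φR_n = 0.75 × 400 × 1360 = 408.0 kN.
Governing: min(604.2, 568.8, 408.0) = 408.0 kN → net-section rupture.

408.0 kN (net-section rupture governs)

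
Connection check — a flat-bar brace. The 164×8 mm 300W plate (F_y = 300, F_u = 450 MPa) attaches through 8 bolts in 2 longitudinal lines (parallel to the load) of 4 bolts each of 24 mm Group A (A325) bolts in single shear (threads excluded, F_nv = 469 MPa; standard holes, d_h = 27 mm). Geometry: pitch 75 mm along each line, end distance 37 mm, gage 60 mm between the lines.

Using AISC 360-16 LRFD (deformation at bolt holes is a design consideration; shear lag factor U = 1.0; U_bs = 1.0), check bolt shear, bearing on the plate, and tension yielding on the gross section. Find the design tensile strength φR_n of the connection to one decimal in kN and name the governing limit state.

354.2 kN (gross-section yield governs)

Bolt shear: A_b = π(24)²/4 = 452.39 mm². φR_n = 0.75 × 469 × 452.39 × 8 × 1 = 1273.0 kN.
Bearing (8 mm plate, F_u = 450 MPa): end bolts L_c = 37 − 27/2 = 23.5, R_n = min(1.2×23.5×8×450, 2.4×24×8×450) = 101.52 kN/bolt; interior L_c = 75 − 27 = 48, R_n = 207.36 kN/bolt. φR_n = 0.75 × (2×101.52 + 6×207.36) = 1085.4 kN.
Tension yield (gross): A_g = 164×8 = 1312 mm². φR_n = 0.90 × 300 × 1312 = 354.2 kN.
Governing: min(1273.0, 1085.4, 354.2) = 354.2 kN → gross-section yield.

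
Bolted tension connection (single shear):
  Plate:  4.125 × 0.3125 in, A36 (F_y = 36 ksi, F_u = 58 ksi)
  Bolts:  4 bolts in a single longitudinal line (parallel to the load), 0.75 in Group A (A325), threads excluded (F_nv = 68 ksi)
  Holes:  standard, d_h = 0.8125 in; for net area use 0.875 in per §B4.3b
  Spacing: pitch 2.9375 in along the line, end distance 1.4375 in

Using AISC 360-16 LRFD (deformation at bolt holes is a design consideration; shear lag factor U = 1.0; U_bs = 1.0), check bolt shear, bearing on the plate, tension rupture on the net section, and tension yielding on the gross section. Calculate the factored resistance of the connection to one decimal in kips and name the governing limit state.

Bolt shear: A_b = π(0.75)²/4 = 0.44179 in². φR_n = 0.75 × 68 × 0.44179 × 4 × 1 = 90.1 kips.
Bearing (0.3125 in plate, F_u = 58 ksi): end bolts L_c = 1.4375 − 0.8125/2 = 1.03125, R_n = min(1.2×1.03125×0.3125×58, 2.4×0.75×0.3125×58) = 22.43 kips/bolt; interior L_c = 2.9375 − 0.8125 = 2.125, R_n = 32.625 kips/bolt. φR_n = 0.75 × (1×22.43 + 3×32.625) = 90.2 kips.
Tension rupture (net): A_n = (4.125 − 1×0.875)×0.3125 = 1.0156 in² (U = 1.0, A_e = A_n). φR_n = 0.75 × 58 × 1.0156 = 44.2 kips.
Tension yield (gross): A_g = 4.125×0.3125 = 1.2891 in². φR_n = 0.90 × 36 × 1.2891 = 41.8 kips.
Governing: min(90.1, 90.2, 44.2, 41.8) = 41.8 kips → gross-section yield.

41.8 kips (gross-section yield governs)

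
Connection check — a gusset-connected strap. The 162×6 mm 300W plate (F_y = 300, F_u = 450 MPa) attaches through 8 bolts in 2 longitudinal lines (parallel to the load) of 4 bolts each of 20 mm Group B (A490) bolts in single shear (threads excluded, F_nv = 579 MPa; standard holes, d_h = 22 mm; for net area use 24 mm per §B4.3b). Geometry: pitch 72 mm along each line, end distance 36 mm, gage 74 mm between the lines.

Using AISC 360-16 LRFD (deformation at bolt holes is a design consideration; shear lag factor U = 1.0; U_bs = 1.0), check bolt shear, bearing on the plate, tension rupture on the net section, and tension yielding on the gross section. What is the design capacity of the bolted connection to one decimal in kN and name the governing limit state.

230.9 kN (net-section rupture governs)

Bolt shear: A_b = π(20)²/4 = 314.16 mm². φR_n = 0.75 × 579 × 314.16 × 8 × 1 = 1091.4 kN.
Bearing (6 mm plate, F_u = 450 MPa): end bolts L_c = 36 − 22/2 = 25, R_n = min(1.2×25×6×450, 2.4×20×6×450) = 81 kN/bolt; interior L_c = 72 − 22 = 50, R_n = 129.6 kN/bolt. φR_n = 0.75 × (2×81 + 6×129.6) = 704.7 kN.
Tension rupture (net): A_n = (162 − 2×24)×6 = 684 mm² (U = 1.0, A_e = A_n). φR_n = 0.75 × 450 × 684 = 230.9 kN.
Tension yield (gross): A_g = 162×6 = 972 mm². φR_n = 0.90 × 300 × 972 = 262.4 kN.
Governing: min(1091.4, 704.7, 230.9, 262.4) = 230.9 kN → net-section rupture.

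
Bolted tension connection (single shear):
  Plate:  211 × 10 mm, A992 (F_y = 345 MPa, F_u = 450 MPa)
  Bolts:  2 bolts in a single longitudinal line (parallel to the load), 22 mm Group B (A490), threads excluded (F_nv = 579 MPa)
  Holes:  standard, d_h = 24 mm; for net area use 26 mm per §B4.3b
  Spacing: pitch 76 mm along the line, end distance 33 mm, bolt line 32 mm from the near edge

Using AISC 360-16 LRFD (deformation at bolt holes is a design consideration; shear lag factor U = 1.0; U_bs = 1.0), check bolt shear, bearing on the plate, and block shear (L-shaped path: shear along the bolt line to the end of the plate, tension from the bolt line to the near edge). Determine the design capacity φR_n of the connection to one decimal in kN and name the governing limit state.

205.9 kN (block shear governs)

Bolt shear: A_b = π(22)²/4 = 380.13 mm². φR_n = 0.75 × 579 × 380.13 × 2 × 1 = 330.1 kN.
Bearing (10 mm plate, F_u = 450 MPa): end bolts L_c = 33 − 24/2 = 21, R_n = min(1.2×21×10×450, 2.4×22×10×450) = 113.4 kN/bolt; interior L_c = 76 − 24 = 52, R_n = 237.6 kN/bolt. φR_n = 0.75 × (1×113.4 + 1×237.6) = 263.3 kN.
Block shear: shear path 1×[33+1×76] = 1×109 mm, A_gv = 1090, A_nv = 1×(109 − 1.5×26)×10 = 700 mm²; tension to near edge: (32 − 0.5×26)×10 = 190 mm². R_n = min(0.6×450×700, 0.6×345×1090) + 1.0×450×190 = min(189, 225.63) + 85.5 = 274.5 kN. φR_n = 0.75 × 274.5 = 205.9 kN.
Governing: min(330.1, 263.3, 205.9) = 205.9 kN → block shear.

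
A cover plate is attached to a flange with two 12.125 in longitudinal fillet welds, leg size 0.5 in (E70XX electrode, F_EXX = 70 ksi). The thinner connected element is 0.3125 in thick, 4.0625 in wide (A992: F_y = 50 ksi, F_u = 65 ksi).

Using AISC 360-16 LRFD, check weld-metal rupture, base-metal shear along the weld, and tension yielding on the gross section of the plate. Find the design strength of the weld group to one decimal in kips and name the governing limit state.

Weld metal: throat = 0.707×0.5 = 0.3535 in, L = 2×12.125 = 24.25 in. φR_n = 0.75 × 0.6 × 70 × 0.3535 × 24.25 = 270.0 kips.
Base metal shear (0.3125 in plate): yield φR_n = 1.0×0.6×50×0.3125×24.25 = 227.3 kips; rupture φR_n = 0.75×0.6×65×0.3125×24.25 = 221.7 kips; take 221.7 kips (rupture).
Tension yield (gross): A_g = 4.0625×0.3125 = 1.2695 in². φR_n = 0.90 × 50 × 1.2695 = 57.1 kips.
Governing: min(270.0, 221.7, 57.1) = 57.1 kips → gross-section yield.

57.1 kips (gross-section yield governs)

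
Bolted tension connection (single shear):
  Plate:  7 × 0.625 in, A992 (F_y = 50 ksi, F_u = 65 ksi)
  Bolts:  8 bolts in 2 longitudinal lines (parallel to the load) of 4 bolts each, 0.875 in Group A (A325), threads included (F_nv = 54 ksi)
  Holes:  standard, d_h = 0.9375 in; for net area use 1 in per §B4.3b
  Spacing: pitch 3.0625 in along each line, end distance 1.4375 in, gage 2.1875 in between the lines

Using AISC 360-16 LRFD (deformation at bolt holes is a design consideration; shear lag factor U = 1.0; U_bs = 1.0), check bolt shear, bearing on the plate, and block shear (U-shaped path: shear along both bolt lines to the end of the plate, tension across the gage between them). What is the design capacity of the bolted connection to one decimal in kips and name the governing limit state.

194.8 kips (bolt shear governs)

Bolt shear: A_b = π(0.875)²/4 = 0.60132 in². φR_n = 0.75 × 54 × 0.60132 × 8 × 1 = 194.8 kips.
Bearing (0.625 in plate, F_u = 65 ksi): end bolts L_c = 1.4375 − 0.9375/2 = 0.96875, R_n = min(1.2×0.96875×0.625×65, 2.4×0.875×0.625×65) = 47.227 kips/bolt; interior L_c = 3.0625 − 0.9375 = 2.125, R_n = 85.313 kips/bolt. φR_n = 0.75 × (2×47.227 + 6×85.313) = 454.7 kips.
Block shear: shear path 2×[1.4375+3×3.0625] = 2×10.625 in, A_gv = 13.281, A_nv = 2×(10.625 − 3.5×1)×0.625 = 8.9063 in²; tension across gage: (2.1875 − 1×1)×0.625 = 0.74219 in². R_n = min(0.6×65×8.9063, 0.6×50×13.281) + 1.0×65×0.74219 = min(347.35, 398.43) + 48.242 = 395.59 kips. φR_n = 0.75 × 395.59 = 296.7 kips.
Governing: min(194.8, 454.7, 296.7) = 194.8 kips → bolt shear.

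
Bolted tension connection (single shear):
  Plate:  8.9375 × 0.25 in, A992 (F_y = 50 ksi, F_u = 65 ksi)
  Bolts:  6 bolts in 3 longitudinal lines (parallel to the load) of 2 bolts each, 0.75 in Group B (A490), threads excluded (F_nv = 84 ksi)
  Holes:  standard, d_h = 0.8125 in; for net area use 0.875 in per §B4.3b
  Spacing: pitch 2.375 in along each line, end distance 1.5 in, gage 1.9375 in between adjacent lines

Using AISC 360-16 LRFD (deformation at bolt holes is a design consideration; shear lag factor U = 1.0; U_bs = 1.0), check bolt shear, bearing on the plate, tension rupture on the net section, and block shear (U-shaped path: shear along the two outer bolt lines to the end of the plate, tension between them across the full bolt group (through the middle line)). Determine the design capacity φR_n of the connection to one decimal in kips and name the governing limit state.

Bolt shear: A_b = π(0.75)²/4 = 0.44179 in². φR_n = 0.75 × 84 × 0.44179 × 6 × 1 = 167.0 kips.
Bearing (0.25 in plate, F_u = 65 ksi): end bolts L_c = 1.5 − 0.8125/2 = 1.09375, R_n = min(1.2×1.09375×0.25×65, 2.4×0.75×0.25×65) = 21.328 kips/bolt; interior L_c = 2.375 − 0.8125 = 1.5625, R_n = 29.25 kips/bolt. φR_n = 0.75 × (3×21.328 + 3×29.25) = 113.8 kips.
Tension rupture (net): A_n = (8.9375 − 3×0.875)×0.25 = 1.5781 in² (U = 1.0, A_e = A_n). φR_n = 0.75 × 65 × 1.5781 = 76.9 kips.
Block shear: shear path 2×[1.5+1×2.375] = 2×3.875 in, A_gv = 1.9375, A_nv = 2×(3.875 − 1.5×0.875)×0.25 = 1.2813 in²; tension across gage: (3.875 − 2×0.875)×0.25 = 0.53125 in². R_n = min(0.6×65×1.2813, 0.6×50×1.9375) + 1.0×65×0.53125 = min(49.971, 58.125) + 34.531 = 84.502 kips. φR_n = 0.75 × 84.502 = 63.4 kips.
Governing: min(167.0, 113.8, 76.9, 63.4) = 63.4 kips → block shear.

63.4 kips (block shear governs)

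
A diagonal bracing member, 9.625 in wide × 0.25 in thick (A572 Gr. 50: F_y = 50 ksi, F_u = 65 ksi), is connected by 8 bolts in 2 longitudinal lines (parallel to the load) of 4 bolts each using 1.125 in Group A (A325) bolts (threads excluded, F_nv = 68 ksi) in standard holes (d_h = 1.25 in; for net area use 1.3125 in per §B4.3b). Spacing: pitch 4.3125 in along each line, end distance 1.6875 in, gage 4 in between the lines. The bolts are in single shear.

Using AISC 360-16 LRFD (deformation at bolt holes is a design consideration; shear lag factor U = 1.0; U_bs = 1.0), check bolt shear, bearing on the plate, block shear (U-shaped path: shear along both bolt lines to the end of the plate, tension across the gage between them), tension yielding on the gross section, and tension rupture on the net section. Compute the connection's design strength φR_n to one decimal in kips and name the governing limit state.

85.3 kips (net-section rupture governs)

Bolt shear: A_b = π(1.125)²/4 = 0.99402 in². φR_n = 0.75 × 68 × 0.99402 × 8 × 1 = 405.6 kips.
Bearing (0.25 in plate, F_u = 65 ksi): end bolts L_c = 1.6875 − 1.25/2 = 1.0625, R_n = min(1.2×1.0625×0.25×65, 2.4×1.125×0.25×65) = 20.719 kips/bolt; interior L_c = 4.3125 − 1.25 = 3.0625, R_n = 43.875 kips/bolt. φR_n = 0.75 × (2×20.719 + 6×43.875) = 228.5 kips.
Block shear: shear path 2×[1.6875+3×4.3125] = 2×14.625 in, A_gv = 7.3125, A_nv = 2×(14.625 − 3.5×1.3125)×0.25 = 5.0156 in²; tension across gage: (4 − 1×1.3125)×0.25 = 0.67188 in². R_n = min(0.6×65×5.0156, 0.6×50×7.3125) + 1.0×65×0.67188 = min(195.61, 219.38) + 43.672 = 239.28 kips. φR_n = 0.75 × 239.28 = 179.5 kips.
Tension yield (gross): A_g = 9.625×0.25 = 2.4063 in². φR_n = 0.90 × 50 × 2.4063 = 108.3 kips.
Tension rupture (net): A_n = (9.625 − 2×1.3125)×0.25 = 1.75 in² (U = 1.0, A_e = A_n). φR_n = 0.75 × 65 × 1.75 = 85.3 kips.
Governing: min(405.6, 228.5, 179.5, 108.3, 85.3) = 85.3 kips → net-section rupture.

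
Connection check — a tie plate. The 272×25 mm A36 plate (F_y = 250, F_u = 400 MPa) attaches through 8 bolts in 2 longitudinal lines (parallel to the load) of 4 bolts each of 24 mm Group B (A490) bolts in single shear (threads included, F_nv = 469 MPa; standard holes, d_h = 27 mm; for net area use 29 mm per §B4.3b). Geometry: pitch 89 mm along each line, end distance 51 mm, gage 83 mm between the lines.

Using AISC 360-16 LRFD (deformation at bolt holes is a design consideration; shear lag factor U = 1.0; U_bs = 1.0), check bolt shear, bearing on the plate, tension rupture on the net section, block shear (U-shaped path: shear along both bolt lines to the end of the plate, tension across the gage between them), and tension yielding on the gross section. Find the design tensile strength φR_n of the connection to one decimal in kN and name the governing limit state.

1273.0 kN (bolt shear governs)

Bolt shear: A_b = π(24)²/4 = 452.39 mm². φR_n = 0.75 × 469 × 452.39 × 8 × 1 = 1273.0 kN.
Bearing (25 mm plate, F_u = 400 MPa): end bolts L_c = 51 − 27/2 = 37.5, R_n = min(1.2×37.5×25×400, 2.4×24×25×400) = 450 kN/bolt; interior L_c = 89 − 27 = 62, R_n = 576 kN/bolt. φR_n = 0.75 × (2×450 + 6×576) = 3267.0 kN.
Tension rupture (net): A_n = (272 − 2×29)×25 = 5350 mm² (U = 1.0, A_e = A_n). φR_n = 0.75 × 400 × 5350 = 1605.0 kN.
Block shear: shear path 2×[51+3×89] = 2×318 mm, A_gv = 15900, A_nv = 2×(318 − 3.5×29)×25 = 10825 mm²; tension across gage: (83 − 1×29)×25 = 1350 mm². R_n = min(0.6×400×10825, 0.6×250×15900) + 1.0×400×1350 = min(2598, 2385) + 540 = 2925 kN. φR_n = 0.75 × 2925 = 2193.8 kN.
Tension yield (gross): A_g = 272×25 = 6800 mm². φR_n = 0.90 × 250 × 6800 = 1530.0 kN.
Governing: min(1273.0, 3267.0, 1605.0, 2193.8, 1530.0) = 1273.0 kN → bolt shear.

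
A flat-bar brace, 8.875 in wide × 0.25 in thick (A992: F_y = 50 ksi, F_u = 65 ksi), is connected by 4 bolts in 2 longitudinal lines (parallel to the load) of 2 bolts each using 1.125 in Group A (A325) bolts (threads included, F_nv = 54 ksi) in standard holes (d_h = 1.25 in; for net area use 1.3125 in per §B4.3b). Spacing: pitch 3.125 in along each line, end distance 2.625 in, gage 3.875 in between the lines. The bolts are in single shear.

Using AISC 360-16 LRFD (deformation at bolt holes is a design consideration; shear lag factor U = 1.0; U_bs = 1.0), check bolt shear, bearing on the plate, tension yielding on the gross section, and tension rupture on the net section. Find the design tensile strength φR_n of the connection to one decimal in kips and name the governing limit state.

Bolt shear: A_b = π(1.125)²/4 = 0.99402 in². φR_n = 0.75 × 54 × 0.99402 × 4 × 1 = 161.0 kips.
Bearing (0.25 in plate, F_u = 65 ksi): end bolts L_c = 2.625 − 1.25/2 = 2, R_n = min(1.2×2×0.25×65, 2.4×1.125×0.25×65) = 39 kips/bolt; interior L_c = 3.125 − 1.25 = 1.875, R_n = 36.563 kips/bolt. φR_n = 0.75 × (2×39 + 2×36.563) = 113.3 kips.
Tension yield (gross): A_g = 8.875×0.25 = 2.2188 in². φR_n = 0.90 × 50 × 2.2188 = 99.8 kips.
Tension rupture (net): A_n = (8.875 − 2×1.3125)×0.25 = 1.5625 in² (U = 1.0, A_e = A_n). φR_n = 0.75 × 65 × 1.5625 = 76.2 kips.
Governing: min(161.0, 113.3, 99.8, 76.2) = 76.2 kips → net-section rupture.

76.2 kips (net-section rupture governs)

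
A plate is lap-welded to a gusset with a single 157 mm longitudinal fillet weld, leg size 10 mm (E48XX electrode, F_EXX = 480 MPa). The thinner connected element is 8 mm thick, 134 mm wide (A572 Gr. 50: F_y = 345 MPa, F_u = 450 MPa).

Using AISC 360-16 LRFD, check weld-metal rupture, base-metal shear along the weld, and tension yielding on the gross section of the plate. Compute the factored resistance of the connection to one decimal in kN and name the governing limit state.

Weld metal: throat = 0.707×10 = 7.07 mm, L = 157 mm. φR_n = 0.75 × 0.6 × 480 × 7.07 × 157 = 239.8 kN.
Base metal shear (8 mm plate): yield φR_n = 1.0×0.6×345×8×157 = 260.0 kN; rupture φR_n = 0.75×0.6×450×8×157 = 254.3 kN; take 254.3 kN (rupture).
Tension yield (gross): A_g = 134×8 = 1072 mm². φR_n = 0.90 × 345 × 1072 = 332.9 kN.
Governing: min(239.8, 254.3, 332.9) = 239.8 kN → weld metal.

239.8 kN (weld metal governs)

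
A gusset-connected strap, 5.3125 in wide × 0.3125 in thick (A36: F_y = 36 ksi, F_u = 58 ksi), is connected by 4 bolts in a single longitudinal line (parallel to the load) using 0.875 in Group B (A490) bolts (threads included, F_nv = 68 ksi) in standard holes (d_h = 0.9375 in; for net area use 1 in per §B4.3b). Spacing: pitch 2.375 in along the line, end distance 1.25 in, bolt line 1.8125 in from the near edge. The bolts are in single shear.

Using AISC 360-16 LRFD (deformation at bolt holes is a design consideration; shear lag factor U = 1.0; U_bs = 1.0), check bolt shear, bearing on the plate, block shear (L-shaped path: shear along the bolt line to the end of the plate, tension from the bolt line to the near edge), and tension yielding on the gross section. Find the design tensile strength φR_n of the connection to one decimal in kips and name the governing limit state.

Bolt shear: A_b = π(0.875)²/4 = 0.60132 in². φR_n = 0.75 × 68 × 0.60132 × 4 × 1 = 122.7 kips.
Bearing (0.3125 in plate, F_u = 58 ksi): end bolts L_c = 1.25 − 0.9375/2 = 0.78125, R_n = min(1.2×0.78125×0.3125×58, 2.4×0.875×0.3125×58) = 16.992 kips/bolt; interior L_c = 2.375 − 0.9375 = 1.4375, R_n = 31.266 kips/bolt. φR_n = 0.75 × (1×16.992 + 3×31.266) = 83.1 kips.
Block shear: shear path 1×[1.25+3×2.375] = 1×8.375 in, A_gv = 2.6172, A_nv = 1×(8.375 − 3.5×1)×0.3125 = 1.5234 in²; tension to near edge: (1.8125 − 0.5×1)×0.3125 = 0.41016 in². R_n = min(0.6×58×1.5234, 0.6×36×2.6172) + 1.0×58×0.41016 = min(53.014, 56.532) + 23.789 = 76.803 kips. φR_n = 0.75 × 76.803 = 57.6 kips.
Tension yield (gross): A_g = 5.3125×0.3125 = 1.6602 in². φR_n = 0.90 × 36 × 1.6602 = 53.8 kips.
Governing: min(122.7, 83.1, 57.6, 53.8) = 53.8 kips → gross-section yield.

53.8 kips (gross-section yield governs)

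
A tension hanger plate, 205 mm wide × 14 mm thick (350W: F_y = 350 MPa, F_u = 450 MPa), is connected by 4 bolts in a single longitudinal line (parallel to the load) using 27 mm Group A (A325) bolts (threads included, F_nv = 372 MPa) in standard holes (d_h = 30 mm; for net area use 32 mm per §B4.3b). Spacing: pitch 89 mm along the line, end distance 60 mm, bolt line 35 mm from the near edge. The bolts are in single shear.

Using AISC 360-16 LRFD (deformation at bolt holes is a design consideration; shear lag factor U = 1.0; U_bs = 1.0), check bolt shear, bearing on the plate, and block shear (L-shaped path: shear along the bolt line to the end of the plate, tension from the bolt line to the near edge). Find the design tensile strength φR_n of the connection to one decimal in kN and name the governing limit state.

Bolt shear: A_b = π(27)²/4 = 572.56 mm². φR_n = 0.75 × 372 × 572.56 × 4 × 1 = 639.0 kN.
Bearing (14 mm plate, F_u = 450 MPa): end bolts L_c = 60 − 30/2 = 45, R_n = min(1.2×45×14×450, 2.4×27×14×450) = 340.2 kN/bolt; interior L_c = 89 − 30 = 59, R_n = 408.24 kN/bolt. φR_n = 0.75 × (1×340.2 + 3×408.24) = 1173.7 kN.
Block shear: shear path 1×[60+3×89] = 1×327 mm, A_gv = 4578, A_nv = 1×(327 − 3.5×32)×14 = 3010 mm²; tension to near edge: (35 − 0.5×32)×14 = 266 mm². R_n = min(0.6×450×3010, 0.6×350×4578) + 1.0×450×266 = min(812.7, 961.38) + 119.7 = 932.4 kN. φR_n = 0.75 × 932.4 = 699.3 kN.
Governing: min(639.0, 1173.7, 699.3) = 639.0 kN → bolt shear.

639.0 kN (bolt shear governs)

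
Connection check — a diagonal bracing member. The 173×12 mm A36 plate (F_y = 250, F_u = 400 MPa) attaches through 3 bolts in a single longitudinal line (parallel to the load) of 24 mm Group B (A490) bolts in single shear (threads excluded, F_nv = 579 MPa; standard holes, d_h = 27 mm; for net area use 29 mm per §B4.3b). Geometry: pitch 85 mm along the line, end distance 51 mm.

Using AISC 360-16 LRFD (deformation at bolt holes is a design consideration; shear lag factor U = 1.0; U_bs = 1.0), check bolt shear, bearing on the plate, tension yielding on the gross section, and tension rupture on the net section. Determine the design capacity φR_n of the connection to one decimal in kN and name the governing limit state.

467.1 kN (gross-section yield governs)

Bolt shear: A_b = π(24)²/4 = 452.39 mm². φR_n = 0.75 × 579 × 452.39 × 3 × 1 = 589.4 kN.
Bearing (12 mm plate, F_u = 400 MPa): end bolts L_c = 51 − 27/2 = 37.5, R_n = min(1.2×37.5×12×400, 2.4×24×12×400) = 216 kN/bolt; interior L_c = 85 − 27 = 58, R_n = 276.48 kN/bolt. φR_n = 0.75 × (1×216 + 2×276.48) = 576.7 kN.
Tension yield (gross): A_g = 173×12 = 2076 mm². φR_n = 0.90 × 250 × 2076 = 467.1 kN.
Tension rupture (net): A_n = (173 − 1×29)×12 = 1728 mm² (U = 1.0, A_e = A_n). φR_n = 0.75 × 400 × 1728 = 518.4 kN.
Governing: min(589.4, 576.7, 467.1, 518.4) = 467.1 kN → gross-section yield.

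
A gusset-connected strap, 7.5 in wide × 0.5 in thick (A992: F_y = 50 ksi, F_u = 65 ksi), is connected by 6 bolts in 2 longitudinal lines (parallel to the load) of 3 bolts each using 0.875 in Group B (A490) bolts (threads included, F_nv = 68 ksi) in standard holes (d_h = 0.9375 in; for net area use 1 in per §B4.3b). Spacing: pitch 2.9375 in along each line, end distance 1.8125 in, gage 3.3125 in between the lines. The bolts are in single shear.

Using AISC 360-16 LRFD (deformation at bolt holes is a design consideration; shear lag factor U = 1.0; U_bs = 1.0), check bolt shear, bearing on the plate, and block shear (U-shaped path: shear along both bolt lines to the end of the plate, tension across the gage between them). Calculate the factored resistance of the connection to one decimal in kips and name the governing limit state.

Bolt shear: A_b = π(0.875)²/4 = 0.60132 in². φR_n = 0.75 × 68 × 0.60132 × 6 × 1 = 184.0 kips.
Bearing (0.5 in plate, F_u = 65 ksi): end bolts L_c = 1.8125 − 0.9375/2 = 1.34375, R_n = min(1.2×1.34375×0.5×65, 2.4×0.875×0.5×65) = 52.406 kips/bolt; interior L_c = 2.9375 − 0.9375 = 2, R_n = 68.25 kips/bolt. φR_n = 0.75 × (2×52.406 + 4×68.25) = 283.4 kips.
Block shear: shear path 2×[1.8125+2×2.9375] = 2×7.6875 in, A_gv = 7.6875, A_nv = 2×(7.6875 − 2.5×1)×0.5 = 5.1875 in²; tension across gage: (3.3125 − 1×1)×0.5 = 1.1563 in². R_n = min(0.6×65×5.1875, 0.6×50×7.6875) + 1.0×65×1.1563 = min(202.31, 230.63) + 75.16 = 277.47 kips. φR_n = 0.75 × 277.47 = 208.1 kips.
Governing: min(184.0, 283.4, 208.1) = 184.0 kips → bolt shear.

184.0 kips (bolt shear governs)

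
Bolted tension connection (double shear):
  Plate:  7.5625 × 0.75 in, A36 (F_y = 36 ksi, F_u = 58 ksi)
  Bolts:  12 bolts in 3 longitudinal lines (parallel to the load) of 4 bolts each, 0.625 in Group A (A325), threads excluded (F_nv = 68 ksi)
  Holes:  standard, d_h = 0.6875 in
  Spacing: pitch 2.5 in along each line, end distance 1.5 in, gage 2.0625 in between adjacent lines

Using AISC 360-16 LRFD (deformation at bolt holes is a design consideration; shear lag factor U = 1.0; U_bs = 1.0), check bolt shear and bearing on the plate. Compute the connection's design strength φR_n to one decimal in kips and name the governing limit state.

Bolt shear: A_b = π(0.625)²/4 = 0.3068 in². φR_n = 0.75 × 68 × 0.3068 × 12 × 2 = 375.5 kips.
Bearing (0.75 in plate, F_u = 58 ksi): end bolts L_c = 1.5 − 0.6875/2 = 1.15625, R_n = min(1.2×1.15625×0.75×58, 2.4×0.625×0.75×58) = 60.356 kips/bolt; interior L_c = 2.5 − 0.6875 = 1.8125, R_n = 65.25 kips/bolt. φR_n = 0.75 × (3×60.356 + 9×65.25) = 576.2 kips.
Governing: min(375.5, 576.2) = 375.5 kips → bolt shear.

375.5 kips (bolt shear governs)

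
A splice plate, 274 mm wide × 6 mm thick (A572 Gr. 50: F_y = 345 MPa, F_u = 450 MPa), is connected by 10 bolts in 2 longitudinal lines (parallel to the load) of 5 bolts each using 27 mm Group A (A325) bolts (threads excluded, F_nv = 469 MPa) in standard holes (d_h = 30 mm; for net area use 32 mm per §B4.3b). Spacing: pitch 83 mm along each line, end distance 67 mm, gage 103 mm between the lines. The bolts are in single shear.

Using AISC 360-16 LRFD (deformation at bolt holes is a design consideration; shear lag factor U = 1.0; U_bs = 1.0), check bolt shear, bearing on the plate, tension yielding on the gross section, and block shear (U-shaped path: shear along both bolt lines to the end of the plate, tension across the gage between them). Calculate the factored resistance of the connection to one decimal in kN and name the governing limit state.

Bolt shear: A_b = π(27)²/4 = 572.56 mm². φR_n = 0.75 × 469 × 572.56 × 10 × 1 = 2014.0 kN.
Bearing (6 mm plate, F_u = 450 MPa): end bolts L_c = 67 − 30/2 = 52, R_n = min(1.2×52×6×450, 2.4×27×6×450) = 168.48 kN/bolt; interior L_c = 83 − 30 = 53, R_n = 171.72 kN/bolt. φR_n = 0.75 × (2×168.48 + 8×171.72) = 1283.0 kN.
Tension yield (gross): A_g = 274×6 = 1644 mm². φR_n = 0.90 × 345 × 1644 = 510.5 kN.
Block shear: shear path 2×[67+4×83] = 2×399 mm, A_gv = 4788, A_nv = 2×(399 − 4.5×32)×6 = 3060 mm²; tension across gage: (103 − 1×32)×6 = 426 mm². R_n = min(0.6×450×3060, 0.6×345×4788) + 1.0×450×426 = min(826.2, 991.12) + 191.7 = 1017.9 kN. φR_n = 0.75 × 1017.9 = 763.4 kN.
Governing: min(2014.0, 1283.0, 510.5, 763.4) = 510.5 kN → gross-section yield.

510.5 kN (gross-section yield governs)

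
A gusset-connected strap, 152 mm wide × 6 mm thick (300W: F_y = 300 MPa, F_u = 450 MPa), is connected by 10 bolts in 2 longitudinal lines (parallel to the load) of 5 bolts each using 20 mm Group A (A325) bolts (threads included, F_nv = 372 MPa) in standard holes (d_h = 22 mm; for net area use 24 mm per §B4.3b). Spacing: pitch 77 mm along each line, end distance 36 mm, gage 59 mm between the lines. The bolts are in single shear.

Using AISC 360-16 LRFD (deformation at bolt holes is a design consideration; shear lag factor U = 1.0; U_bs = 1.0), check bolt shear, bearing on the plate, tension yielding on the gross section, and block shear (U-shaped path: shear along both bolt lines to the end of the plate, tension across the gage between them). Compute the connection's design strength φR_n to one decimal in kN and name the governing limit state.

Bolt shear: A_b = π(20)²/4 = 314.16 mm². φR_n = 0.75 × 372 × 314.16 × 10 × 1 = 876.5 kN.
Bearing (6 mm plate, F_u = 450 MPa): end bolts L_c = 36 − 22/2 = 25, R_n = min(1.2×25×6×450, 2.4×20×6×450) = 81 kN/bolt; interior L_c = 77 − 22 = 55, R_n = 129.6 kN/bolt. φR_n = 0.75 × (2×81 + 8×129.6) = 899.1 kN.
Tension yield (gross): A_g = 152×6 = 912 mm². φR_n = 0.90 × 300 × 912 = 246.2 kN.
Block shear: shear path 2×[36+4×77] = 2×344 mm, A_gv = 4128, A_nv = 2×(344 − 4.5×24)×6 = 2832 mm²; tension across gage: (59 − 1×24)×6 = 210 mm². R_n = min(0.6×450×2832, 0.6×300×4128) + 1.0×450×210 = min(764.64, 743.04) + 94.5 = 837.54 kN. φR_n = 0.75 × 837.54 = 628.2 kN.
Governing: min(876.5, 899.1, 246.2, 628.2) = 246.2 kN → gross-section yield.

246.2 kN (gross-section yield governs)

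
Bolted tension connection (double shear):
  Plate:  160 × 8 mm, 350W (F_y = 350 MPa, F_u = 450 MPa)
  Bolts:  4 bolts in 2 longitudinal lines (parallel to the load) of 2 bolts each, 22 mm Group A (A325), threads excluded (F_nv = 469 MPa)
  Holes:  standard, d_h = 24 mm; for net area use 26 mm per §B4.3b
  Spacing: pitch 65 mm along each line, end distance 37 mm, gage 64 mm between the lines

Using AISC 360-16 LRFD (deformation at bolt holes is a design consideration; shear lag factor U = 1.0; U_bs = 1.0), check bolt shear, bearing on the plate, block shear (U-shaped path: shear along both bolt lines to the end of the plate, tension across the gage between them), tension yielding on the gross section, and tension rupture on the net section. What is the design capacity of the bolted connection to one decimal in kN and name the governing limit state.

291.6 kN (net-section rupture governs)

Bolt shear: A_b = π(22)²/4 = 380.13 mm². φR_n = 0.75 × 469 × 380.13 × 4 × 2 = 1069.7 kN.
Bearing (8 mm plate, F_u = 450 MPa): end bolts L_c = 37 − 24/2 = 25, R_n = min(1.2×25×8×450, 2.4×22×8×450) = 108 kN/bolt; interior L_c = 65 − 24 = 41, R_n = 177.12 kN/bolt. φR_n = 0.75 × (2×108 + 2×177.12) = 427.7 kN.
Block shear: shear path 2×[37+1×65] = 2×102 mm, A_gv = 1632, A_nv = 2×(102 − 1.5×26)×8 = 1008 mm²; tension across gage: (64 − 1×26)×8 = 304 mm². R_n = min(0.6×450×1008, 0.6×350×1632) + 1.0×450×304 = min(272.16, 342.72) + 136.8 = 408.96 kN. φR_n = 0.75 × 408.96 = 306.7 kN.
Tension yield (gross): A_g = 160×8 = 1280 mm². φR_n = 0.90 × 350 × 1280 = 403.2 kN.
Tension rupture (net): A_n = (160 − 2×26)×8 = 864 mm² (U = 1.0, A_e = A_n). φR_n = 0.75 × 450 × 864 = 291.6 kN.
Governing: min(1069.7, 427.7, 306.7, 403.2, 291.6) = 291.6 kN → net-section rupture.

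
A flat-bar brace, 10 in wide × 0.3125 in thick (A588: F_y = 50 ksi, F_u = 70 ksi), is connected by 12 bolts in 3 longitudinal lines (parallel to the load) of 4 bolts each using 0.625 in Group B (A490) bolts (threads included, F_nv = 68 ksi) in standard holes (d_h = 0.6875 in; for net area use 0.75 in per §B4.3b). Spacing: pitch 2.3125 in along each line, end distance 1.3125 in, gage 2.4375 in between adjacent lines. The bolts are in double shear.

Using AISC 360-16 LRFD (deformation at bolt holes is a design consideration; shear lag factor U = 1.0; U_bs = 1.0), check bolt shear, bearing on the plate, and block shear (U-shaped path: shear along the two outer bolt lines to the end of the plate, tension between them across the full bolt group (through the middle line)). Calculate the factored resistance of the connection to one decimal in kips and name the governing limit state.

Bolt shear: A_b = π(0.625)²/4 = 0.3068 in². φR_n = 0.75 × 68 × 0.3068 × 12 × 2 = 375.5 kips.
Bearing (0.3125 in plate, F_u = 70 ksi): end bolts L_c = 1.3125 − 0.6875/2 = 0.96875, R_n = min(1.2×0.96875×0.3125×70, 2.4×0.625×0.3125×70) = 25.43 kips/bolt; interior L_c = 2.3125 − 0.6875 = 1.625, R_n = 32.813 kips/bolt. φR_n = 0.75 × (3×25.43 + 9×32.813) = 278.7 kips.
Block shear: shear path 2×[1.3125+3×2.3125] = 2×8.25 in, A_gv = 5.1563, A_nv = 2×(8.25 − 3.5×0.75)×0.3125 = 3.5156 in²; tension across gage: (4.875 − 2×0.75)×0.3125 = 1.0547 in². R_n = min(0.6×70×3.5156, 0.6×50×5.1563) + 1.0×70×1.0547 = min(147.66, 154.69) + 73.829 = 221.49 kips. φR_n = 0.75 × 221.49 = 166.1 kips.
Governing: min(375.5, 278.7, 166.1) = 166.1 kips → block shear.

166.1 kips (block shear governs)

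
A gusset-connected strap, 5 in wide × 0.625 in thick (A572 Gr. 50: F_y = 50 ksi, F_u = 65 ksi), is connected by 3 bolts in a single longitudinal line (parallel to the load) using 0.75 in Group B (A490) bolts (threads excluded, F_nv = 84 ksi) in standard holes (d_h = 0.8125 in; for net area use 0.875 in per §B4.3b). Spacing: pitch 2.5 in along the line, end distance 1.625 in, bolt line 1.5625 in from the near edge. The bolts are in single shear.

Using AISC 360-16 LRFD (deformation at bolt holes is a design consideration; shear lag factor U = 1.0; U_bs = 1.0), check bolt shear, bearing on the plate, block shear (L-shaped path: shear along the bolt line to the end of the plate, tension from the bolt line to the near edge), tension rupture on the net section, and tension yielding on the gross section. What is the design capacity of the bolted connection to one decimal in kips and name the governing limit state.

83.5 kips (bolt shear governs)

Bolt shear: A_b = π(0.75)²/4 = 0.44179 in². φR_n = 0.75 × 84 × 0.44179 × 3 × 1 = 83.5 kips.
Bearing (0.625 in plate, F_u = 65 ksi): end bolts L_c = 1.625 − 0.8125/2 = 1.21875, R_n = min(1.2×1.21875×0.625×65, 2.4×0.75×0.625×65) = 59.414 kips/bolt; interior L_c = 2.5 − 0.8125 = 1.6875, R_n = 73.125 kips/bolt. φR_n = 0.75 × (1×59.414 + 2×73.125) = 154.2 kips.
Block shear: shear path 1×[1.625+2×2.5] = 1×6.625 in, A_gv = 4.1406, A_nv = 1×(6.625 − 2.5×0.875)×0.625 = 2.7734 in²; tension to near edge: (1.5625 − 0.5×0.875)×0.625 = 0.70313 in². R_n = min(0.6×65×2.7734, 0.6×50×4.1406) + 1.0×65×0.70313 = min(108.16, 124.22) + 45.703 = 153.86 kips. φR_n = 0.75 × 153.86 = 115.4 kips.
Tension rupture (net): A_n = (5 − 1×0.875)×0.625 = 2.5781 in² (U = 1.0, A_e = A_n). φR_n = 0.75 × 65 × 2.5781 = 125.7 kips.
Tension yield (gross): A_g = 5×0.625 = 3.125 in². φR_n = 0.90 × 50 × 3.125 = 140.6 kips.
Governing: min(83.5, 154.2, 115.4, 125.7, 140.6) = 83.5 kips → bolt shear.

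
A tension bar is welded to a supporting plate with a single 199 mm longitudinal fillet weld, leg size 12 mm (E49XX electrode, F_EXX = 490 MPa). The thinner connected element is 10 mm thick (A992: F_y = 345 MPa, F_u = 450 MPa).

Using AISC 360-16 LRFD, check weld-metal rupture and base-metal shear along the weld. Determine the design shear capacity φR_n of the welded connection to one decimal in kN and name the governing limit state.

Weld metal: throat = 0.707×12 = 8.484 mm, L = 199 mm. φR_n = 0.75 × 0.6 × 490 × 8.484 × 199 = 372.3 kN.
Base metal shear (10 mm plate): yield φR_n = 1.0×0.6×345×10×199 = 411.9 kN; rupture φR_n = 0.75×0.6×450×10×199 = 403.0 kN; take 403.0 kN (rupture).
Governing: min(372.3, 403.0) = 372.3 kN → weld metal.

372.3 kN (weld metal governs)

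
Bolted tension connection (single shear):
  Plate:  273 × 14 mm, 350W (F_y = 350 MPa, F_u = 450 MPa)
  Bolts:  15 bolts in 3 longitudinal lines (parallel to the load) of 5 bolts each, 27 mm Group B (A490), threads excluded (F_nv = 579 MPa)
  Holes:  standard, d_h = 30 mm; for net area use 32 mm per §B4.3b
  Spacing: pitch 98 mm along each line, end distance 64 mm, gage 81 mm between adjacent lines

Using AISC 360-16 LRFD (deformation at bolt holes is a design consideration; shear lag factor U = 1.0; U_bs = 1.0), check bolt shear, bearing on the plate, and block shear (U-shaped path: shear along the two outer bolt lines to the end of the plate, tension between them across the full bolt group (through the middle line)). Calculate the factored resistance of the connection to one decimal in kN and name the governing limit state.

2232.1 kN (block shear governs)

Bolt shear: A_b = π(27)²/4 = 572.56 mm². φR_n = 0.75 × 579 × 572.56 × 15 × 1 = 3729.5 kN.
Bearing (14 mm plate, F_u = 450 MPa): end bolts L_c = 64 − 30/2 = 49, R_n = min(1.2×49×14×450, 2.4×27×14×450) = 370.44 kN/bolt; interior L_c = 98 − 30 = 68, R_n = 408.24 kN/bolt. φR_n = 0.75 × (3×370.44 + 12×408.24) = 4507.7 kN.
Block shear: shear path 2×[64+4×98] = 2×456 mm, A_gv = 12768, A_nv = 2×(456 − 4.5×32)×14 = 8736 mm²; tension across gage: (162 − 2×32)×14 = 1372 mm². R_n = min(0.6×450×8736, 0.6×350×12768) + 1.0×450×1372 = min(2358.7, 2681.3) + 617.4 = 2976.1 kN. φR_n = 0.75 × 2976.1 = 2232.1 kN.
Governing: min(3729.5, 4507.7, 2232.1) = 2232.1 kN → block shear.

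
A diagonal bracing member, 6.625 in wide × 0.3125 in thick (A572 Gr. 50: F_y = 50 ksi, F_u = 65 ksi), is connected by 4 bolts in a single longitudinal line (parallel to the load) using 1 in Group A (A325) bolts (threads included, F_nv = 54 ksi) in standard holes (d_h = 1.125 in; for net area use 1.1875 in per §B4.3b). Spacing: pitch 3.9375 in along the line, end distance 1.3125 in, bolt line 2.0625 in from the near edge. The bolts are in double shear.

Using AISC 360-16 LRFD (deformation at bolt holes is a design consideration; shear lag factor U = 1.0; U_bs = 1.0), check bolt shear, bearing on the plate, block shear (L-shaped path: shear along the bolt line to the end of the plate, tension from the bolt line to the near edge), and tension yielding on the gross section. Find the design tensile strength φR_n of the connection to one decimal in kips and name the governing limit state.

Bolt shear: A_b = π(1)²/4 = 0.7854 in². φR_n = 0.75 × 54 × 0.7854 × 4 × 2 = 254.5 kips.
Bearing (0.3125 in plate, F_u = 65 ksi): end bolts L_c = 1.3125 − 1.125/2 = 0.75, R_n = min(1.2×0.75×0.3125×65, 2.4×1×0.3125×65) = 18.281 kips/bolt; interior L_c = 3.9375 − 1.125 = 2.8125, R_n = 48.75 kips/bolt. φR_n = 0.75 × (1×18.281 + 3×48.75) = 123.4 kips.
Block shear: shear path 1×[1.3125+3×3.9375] = 1×13.125 in, A_gv = 4.1016, A_nv = 1×(13.125 − 3.5×1.1875)×0.3125 = 2.8027 in²; tension to near edge: (2.0625 − 0.5×1.1875)×0.3125 = 0.45898 in². R_n = min(0.6×65×2.8027, 0.6×50×4.1016) + 1.0×65×0.45898 = min(109.31, 123.05) + 29.834 = 139.14 kips. φR_n = 0.75 × 139.14 = 104.4 kips.
Tension yield (gross): A_g = 6.625×0.3125 = 2.0703 in². φR_n = 0.90 × 50 × 2.0703 = 93.2 kips.
Governing: min(254.5, 123.4, 104.4, 93.2) = 93.2 kips → gross-section yield.

93.2 kips (gross-section yield governs)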